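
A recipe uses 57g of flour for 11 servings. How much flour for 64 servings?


Direct proportion: y/x = constant
k = 57/11 ≈ 5.1818
y₂ = k × 64 = 57 × 64 / 11 = 3648/11
≈ 331.64

331.64


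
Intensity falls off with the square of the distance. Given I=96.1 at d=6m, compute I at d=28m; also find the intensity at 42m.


I₁d₁² = I₂d₂²
I at 28m = 96.1 × (6/28)² = 96.1 × 36/784 = 3459.6/784 ≈ 4.4128
I at 42m = 96.1 × (6/42)² = 96.1 × 36/1764 = 3459.6/1764 ≈ 1.9612
= 4.4128 and 1.9612

4.4128 and 1.9612


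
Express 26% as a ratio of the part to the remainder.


26% means 26 parts out of 100; remainder = 74
Part : remainder = 26:74
GCD = 2
= 13:37

13:37


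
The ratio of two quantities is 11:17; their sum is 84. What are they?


Let A = 11k, B = 17k.
11k + 17k = 84
28k = 84 → k = 84/28 = 3
A = 11×3 = 33, B = 17×3 = 51
= A = 33, B = 51

A = 33, B = 51


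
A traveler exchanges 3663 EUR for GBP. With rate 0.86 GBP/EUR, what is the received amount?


Amount × rate = 3663 × 0.86
= 3150.18 GBP

3150.18 GBP


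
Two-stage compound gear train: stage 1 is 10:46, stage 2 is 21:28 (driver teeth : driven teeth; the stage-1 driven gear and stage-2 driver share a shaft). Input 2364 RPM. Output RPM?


Stage 1: RPM_B = RPM_A × t_A/t_B = 2364 × 10/46 = 23640/46 ≈ 513.91
B and C share a shaft → RPM_C = RPM_B
Stage 2: RPM_D = RPM_C × t_C/t_D = RPM_A × (t_A×t_C)/(t_B×t_D)
Overall ratio = (10×21)/(46×28) = 210/1288
RPM_D = 2364 × 210/1288 = 496440/1288
≈ 385.43 RPM

385.43 RPM


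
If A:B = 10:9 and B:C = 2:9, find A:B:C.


Match B: multiply A:B by 2 → 20:18
Multiply B:C by 9 → 18:81
Combined: 20:18:81
GCD = 1
= 20:18:81

20:18:81


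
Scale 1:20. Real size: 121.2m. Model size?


Model size = real / scale
= 121.2 / 20
= 6.0600 m

6.0600 m


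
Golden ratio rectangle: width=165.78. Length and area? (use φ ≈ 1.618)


φ = (1 + √5) / 2 ≈ 1.618
Length = width × φ = 165.78 × 1.618 = 268.23204
≈ 268.23
Area = width × length = 165.78 × 268.23204 = 44467.5075912 ≈ 44467.51
= Length: 268.23, Area: 44467.51

Length: 268.23, Area: 44467.51


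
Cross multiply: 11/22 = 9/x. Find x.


Cross multiply: 11 × x = 22 × 9
11x = 198
x = 198 / 11
= 18.00

18.00


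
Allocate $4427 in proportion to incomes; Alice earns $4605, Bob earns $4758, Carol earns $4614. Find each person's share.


Total income = 4605 + 4758 + 4614 = $13977
Alice: $4427 × 4605/13977 = $1458.56
Bob: $4427 × 4758/13977 = $1507.02
Carol: $4427 × 4614/13977 = $1461.41
= Alice: $1458.56, Bob: $1507.02, Carol: $1461.41

Alice: $1458.56, Bob: $1507.02, Carol: $1461.41


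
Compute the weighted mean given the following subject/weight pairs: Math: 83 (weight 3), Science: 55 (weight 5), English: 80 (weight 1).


Numerator = 83×3 + 55×5 + 80×1
= 249 + 275 + 80
= 604
Total weight = 9
Weighted avg = 604/9
= 67.11

67.11


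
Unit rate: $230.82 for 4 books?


Unit rate = total / quantity
= 230.82 / 4
= $57.71 per unit

$57.71 per unit


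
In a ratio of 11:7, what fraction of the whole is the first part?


Total parts = 11 + 7 = 18
First part: 11/18 = 11/18
= 11/18

11/18


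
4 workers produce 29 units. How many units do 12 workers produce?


Direct proportion: y/x = constant
k = 29/4 = 7.2500
y₂ = k × 12 = 29 × 12 / 4 = 348/4
= 87.00

87.00


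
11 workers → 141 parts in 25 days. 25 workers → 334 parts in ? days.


Days ∝ work / workers, so d₂ = d₁ × (m₁/m₂) × (w₂/w₁)
Workers factor (inverse): 11/25 = 0.4400
Work factor (direct): 334/141 ≈ 2.3688
d₂ = 25 × 11/25 × 334/141 = (25 × 11 × 334) / (25 × 141) = 91850/3525
≈ 26.06 days

26.06 days


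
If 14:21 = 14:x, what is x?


Cross multiply: 14 × x = 21 × 14
14x = 294
x = 294 / 14
= 21.00

21.00


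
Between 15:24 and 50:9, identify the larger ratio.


15/24 = 0.6250
50/9 = 5.5556
0.6250 < 5.5556, so 15:24 is less
= 50:9

50:9


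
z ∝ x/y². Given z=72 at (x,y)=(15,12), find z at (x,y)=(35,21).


z = k·x/y²
Solve for k using the known point: k = z·y²/x = 72×144/15 = 10368/15 = 691.2000
Now evaluate at x=35, y=21:
z = k × 35 / 441 = (10368 × 35) / (15 × 441) = 362880/6615
≈ 54.8571

54.8571


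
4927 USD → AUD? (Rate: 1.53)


Amount × rate = 4927 × 1.53
= 7538.31 AUD

7538.31 AUD


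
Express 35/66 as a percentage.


Percentage = (part / whole) × 100
= (35 / 66) × 100
≈ 53.03%

53.03%


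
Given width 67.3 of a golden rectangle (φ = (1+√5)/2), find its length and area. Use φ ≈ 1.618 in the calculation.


φ = (1 + √5) / 2 ≈ 1.618
Length = width × φ = 67.3 × 1.618 = 108.8914
≈ 108.89
Area = width × length = 67.3 × 108.8914 = 7328.39122 ≈ 7328.39
= Length: 108.89, Area: 7328.39

Length: 108.89, Area: 7328.39


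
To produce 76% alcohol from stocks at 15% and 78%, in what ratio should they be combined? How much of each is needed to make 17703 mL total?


Let x parts of 15% mix with y parts of 78%.
15x + 78y = 76(x + y)
15x + 78y = 76x + 76y
x(15 - 76) = y(76 - 78)
x/y = (78 - 76)/(76 - 15) = 2/61
Simplify: 2:61
Total parts = 63; one part = 17703/63 = 281.00 mL
15% solution: 2×281.00 = 562.00 mL
78% solution: 61×281.00 = 17141.00 mL
= ratio 2:61; 562.00 mL and 17141.00 mL

ratio 2:61; 562.00 mL and 17141.00 mL


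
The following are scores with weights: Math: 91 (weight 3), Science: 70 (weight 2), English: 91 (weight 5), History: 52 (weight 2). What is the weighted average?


Numerator = 91×3 + 70×2 + 91×5 + 52×2
= 273 + 140 + 455 + 104
= 972
Total weight = 12
Weighted avg = 972/12
= 81.00

81.00


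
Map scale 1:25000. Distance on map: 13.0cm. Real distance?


Real distance = map distance × scale
= 13.0cm × 25000
= 325000 cm = 3250.0 m
= 3.250 km

3.250 km


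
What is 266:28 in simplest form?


GCD(266, 28) = 14
266/14 : 28/14
= 19:2

19:2


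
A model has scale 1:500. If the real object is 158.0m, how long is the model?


Model size = real / scale
= 158.0 / 500
= 0.3160 m

0.3160 m


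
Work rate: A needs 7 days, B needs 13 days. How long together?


Rate of A = 1/7 per day
Rate of B = 1/13 per day
Combined rate = 1/7 + 1/13 = 20/91 ≈ 0.2198 per day
Days = 1 / combined rate = 91/20
= 4.55 days

4.55 days


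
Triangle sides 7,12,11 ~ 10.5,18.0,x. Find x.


Scale factor = 10.5/7 = 1.5
Missing side = 11 × 1.5
= 16.5

16.5


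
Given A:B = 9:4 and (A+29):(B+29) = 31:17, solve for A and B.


Let A = 9k, B = 4k.
(9k + 29) / (4k + 29) = 31/17
Cross-multiply: 17(9k + 29) = 31(4k + 29)
153k + 493 = 124k + 899
153k - 124k = 899 - 493
29k = 406
k = 406/29 = 14
A = 9×14 = 126, B = 4×14 = 56
= A = 126, B = 56

A = 126, B = 56


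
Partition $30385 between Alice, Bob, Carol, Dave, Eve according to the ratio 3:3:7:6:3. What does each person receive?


Total parts = 3 + 3 + 7 + 6 + 3 = 22
Alice: 30385 × 3/22 = 4143.41
Bob: 30385 × 3/22 = 4143.41
Carol: 30385 × 7/22 = 9667.95
Dave: 30385 × 6/22 = 8286.82
Eve: 30385 × 3/22 = 4143.41
= Alice: $4143.41, Bob: $4143.41, Carol: $9667.95, Dave: $8286.82, Eve: $4143.41

Alice: $4143.41, Bob: $4143.41, Carol: $9667.95, Dave: $8286.82, Eve: $4143.41


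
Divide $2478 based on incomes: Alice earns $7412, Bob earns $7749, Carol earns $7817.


Total income = 7412 + 7749 + 7817 = $22978
Alice: $2478 × 7412/22978 = $799.33
Bob: $2478 × 7749/22978 = $835.67
Carol: $2478 × 7817/22978 = $843.00
= Alice: $799.33, Bob: $835.67, Carol: $843.00

Alice: $799.33, Bob: $835.67, Carol: $843.00


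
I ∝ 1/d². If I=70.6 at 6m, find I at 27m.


I₁d₁² = I₂d₂²
I₂ = I₁ × (d₁/d₂)²
= 70.6 × (6/27)²
= 70.6 × 36/729
= 2541.6/729
≈ 3.4864

3.4864


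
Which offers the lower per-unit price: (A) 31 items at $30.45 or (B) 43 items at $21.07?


Deal A: $30.45/31 = $0.9823/unit
Deal B: $21.07/43 = $0.4900/unit
B is cheaper per unit
= Deal B

Deal B


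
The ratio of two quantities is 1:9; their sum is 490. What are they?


Let A = 1k, B = 9k.
1k + 9k = 490
10k = 490 → k = 490/10 = 49
A = 1×49 = 49, B = 9×49 = 441
= A = 49, B = 441

A = 49, B = 441


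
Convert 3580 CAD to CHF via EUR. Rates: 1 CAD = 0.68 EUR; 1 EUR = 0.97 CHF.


Step 1: 3580 CAD × 0.68 = 2434.40 EUR
Step 2: 2434.40 EUR × 0.97 = 2361.37 CHF
Implied rate CAD→CHF = 0.68 × 0.97 = 0.6596
= 2361.37 CHF

2361.37 CHF


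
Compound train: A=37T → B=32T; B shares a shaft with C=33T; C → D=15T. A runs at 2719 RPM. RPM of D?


Stage 1: RPM_B = RPM_A × t_A/t_B = 2719 × 37/32 = 100603/32 ≈ 3143.84
B and C share a shaft → RPM_C = RPM_B
Stage 2: RPM_D = RPM_C × t_C/t_D = RPM_A × (t_A×t_C)/(t_B×t_D)
Overall ratio = (37×33)/(32×15) = 1221/480
RPM_D = 2719 × 1221/480 = 3319899/480
≈ 6916.46 RPM

6916.46 RPM


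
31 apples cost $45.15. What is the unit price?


Unit rate = total / quantity
= 45.15 / 31
= $1.46 per unit

$1.46 per unit


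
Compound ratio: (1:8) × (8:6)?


Compound ratio = (1×8) : (8×6)
= 8:48
GCD = 8
= 1:6

1:6


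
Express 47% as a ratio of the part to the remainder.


47% means 47 parts out of 100; remainder = 53
Part : remainder = 47:53
GCD = 1
= 47:53

47:53


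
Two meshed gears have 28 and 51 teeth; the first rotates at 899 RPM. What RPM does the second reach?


Gear ratio = 28:51 = 28:51
RPM_B = RPM_A × (teeth_A / teeth_B)
= 899 × (28/51)
= 493.6 RPM

493.6 RPM


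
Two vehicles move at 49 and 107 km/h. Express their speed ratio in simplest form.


Ratio = 49:107
GCD = 1
Simplified = 49:107
Time ratio (same distance) = 107:49
Speed ratio = 49:107

49:107


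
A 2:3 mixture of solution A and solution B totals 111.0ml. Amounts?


Total parts = 2 + 3 = 5
solution A: 111.0 × 2/5 = 44.4ml
solution B: 111.0 × 3/5 = 66.6ml
= 44.4ml and 66.6ml

44.4ml and 66.6ml


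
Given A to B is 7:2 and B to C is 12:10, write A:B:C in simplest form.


Match B: multiply A:B by 12 → 84:24
Multiply B:C by 2 → 24:20
Combined: 84:24:20
GCD = 4
= 21:6:5

21:6:5


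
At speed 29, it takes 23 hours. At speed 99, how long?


Inverse proportion: x × y = constant
k = 29 × 23 = 667
y₂ = k / 99 = 667 / 99
= 6.74

6.74


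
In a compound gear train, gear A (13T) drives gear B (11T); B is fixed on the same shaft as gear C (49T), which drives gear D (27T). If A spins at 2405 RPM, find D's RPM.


Stage 1: RPM_B = RPM_A × t_A/t_B = 2405 × 13/11 = 31265/11 ≈ 2842.27
B and C share a shaft → RPM_C = RPM_B
Stage 2: RPM_D = RPM_C × t_C/t_D = RPM_A × (t_A×t_C)/(t_B×t_D)
Overall ratio = (13×49)/(11×27) = 637/297
RPM_D = 2405 × 637/297 = 1531985/297
≈ 5158.20 RPM

5158.20 RPM


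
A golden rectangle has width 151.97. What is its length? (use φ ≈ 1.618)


φ = (1 + √5) / 2 ≈ 1.618
Length = width × φ = 151.97 × 1.618 = 245.88746
≈ 245.89

245.89


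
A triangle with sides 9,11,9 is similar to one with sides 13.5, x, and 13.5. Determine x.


Scale factor = 13.5/9 = 1.5
Missing side = 11 × 1.5
= 16.5

16.5


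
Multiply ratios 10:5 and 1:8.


Compound ratio = (10×1) : (5×8)
= 10:40
GCD = 10
= 1:4

1:4


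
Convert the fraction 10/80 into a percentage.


Percentage = (part / whole) × 100
= (10 / 80) × 100
= 12.50%

12.50%


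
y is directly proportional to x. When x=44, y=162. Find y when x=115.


Direct proportion: y/x = constant
k = 162/44 ≈ 3.6818
y₂ = k × 115 = 162 × 115 / 44 = 18630/44
≈ 423.41

423.41


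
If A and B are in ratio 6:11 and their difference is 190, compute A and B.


Let A = 6k, B = 11k.
11k - 6k = 190
5k = 190 → k = 190/5 = 38
A = 6×38 = 228, B = 11×38 = 418
= A = 228, B = 418

A = 228, B = 418


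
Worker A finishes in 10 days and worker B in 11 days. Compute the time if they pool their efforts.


Rate of A = 1/10 per day
Rate of B = 1/11 per day
Combined rate = 1/10 + 1/11 = 21/110 ≈ 0.1909 per day
Days = 1 / combined rate = 110/21
≈ 5.24 days

5.24 days


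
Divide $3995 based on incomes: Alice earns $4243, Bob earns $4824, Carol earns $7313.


Total income = 4243 + 4824 + 7313 = $16380
Alice: $3995 × 4243/16380 = $1034.85
Bob: $3995 × 4824/16380 = $1176.55
Carol: $3995 × 7313/16380 = $1783.60
= Alice: $1034.85, Bob: $1176.55, Carol: $1783.60

Alice: $1034.85, Bob: $1176.55, Carol: $1783.60


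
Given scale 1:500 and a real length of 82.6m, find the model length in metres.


Model size = real / scale
= 82.6 / 500
= 0.1652 m

0.1652 m


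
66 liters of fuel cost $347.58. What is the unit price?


Unit rate = total / quantity
= 347.58 / 66
= $5.27 per unit

$5.27 per unit


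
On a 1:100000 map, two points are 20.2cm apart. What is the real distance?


Real distance = map distance × scale
= 20.2cm × 100000
= 2020000 cm = 20200.0 m
= 20.200 km

20.200 km


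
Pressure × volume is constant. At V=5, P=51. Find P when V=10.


Inverse proportion: x × y = constant
k = 5 × 51 = 255
y₂ = k / 10 = 255 / 10
= 25.50

25.50


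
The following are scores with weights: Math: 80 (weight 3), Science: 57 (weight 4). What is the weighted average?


Numerator = 80×3 + 57×4
= 240 + 228
= 468
Total weight = 7
Weighted avg = 468/7
= 66.86

66.86


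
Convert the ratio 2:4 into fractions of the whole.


Total parts = 2 + 4 = 6
First part: 2/6 = 1/3
Second part: 4/6 = 2/3
= 1/3 and 2/3

1/3 and 2/3


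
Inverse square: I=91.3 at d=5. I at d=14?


I₁d₁² = I₂d₂²
I₂ = I₁ × (d₁/d₂)²
= 91.3 × (5/14)²
= 91.3 × 25/196
= 2282.5/196
≈ 11.6454

11.6454


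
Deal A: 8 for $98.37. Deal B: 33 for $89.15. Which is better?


Deal A: $98.37/8 = $12.2963/unit
Deal B: $89.15/33 = $2.7015/unit
B is cheaper per unit
= Deal B

Deal B


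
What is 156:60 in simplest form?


GCD(156, 60) = 12
156/12 : 60/12
= 13:5

13:5


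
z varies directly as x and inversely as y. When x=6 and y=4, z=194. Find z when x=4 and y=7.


z = k·x/y
Solve for k using the known point: k = z·y/x = 194×4/6 = 776/6 ≈ 129.3333
Now evaluate at x=4, y=7:
z = k × 4 / 7 = (776 × 4) / (6 × 7) = 3104/42
≈ 73.9048

73.9048


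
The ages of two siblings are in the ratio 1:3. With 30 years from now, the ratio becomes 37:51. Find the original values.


Let A = 1k, B = 3k.
(1k + 30) / (3k + 30) = 37/51
Cross-multiply: 51(1k + 30) = 37(3k + 30)
51k + 1530 = 111k + 1110
51k - 111k = 1110 - 1530
-60k = -420
k = -420/-60 = 7
A = 1×7 = 7, B = 3×7 = 21
= A = 7, B = 21

A = 7, B = 21


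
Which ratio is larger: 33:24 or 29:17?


33/24 = 1.3750
29/17 = 1.7059
1.3750 < 1.7059, so 33:24 is less
= 29:17

29:17


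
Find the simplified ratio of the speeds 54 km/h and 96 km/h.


Ratio = 54:96
GCD = 6
Simplified = 9:16
Time ratio (same distance) = 16:9
Speed ratio = 9:16

9:16


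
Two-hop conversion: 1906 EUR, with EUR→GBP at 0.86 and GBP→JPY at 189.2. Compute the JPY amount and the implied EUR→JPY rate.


Step 1: 1906 EUR × 0.86 = 1639.16 GBP
Step 2: 1639.16 GBP × 189.2 = 310129.07 JPY
Implied rate EUR→JPY = 0.86 × 189.2 = 162.7120
= 310129.07 JPY; implied rate 162.7120 JPY/EUR

310129.07 JPY; implied rate 162.7120 JPY/EUR


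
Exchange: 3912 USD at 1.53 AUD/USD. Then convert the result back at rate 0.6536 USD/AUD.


Amount × rate = 3912 × 1.53 = 5985.36 AUD
Round-trip: 5985.36 × 0.6536 = 3912.03 USD
= 5985.36 AUD, then 3912.03 USD

5985.36 AUD, then 3912.03 USD


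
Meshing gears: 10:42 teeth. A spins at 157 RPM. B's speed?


Gear ratio = 10:42 = 5:21
RPM_B = RPM_A × (teeth_A / teeth_B)
= 157 × (10/42)
= 37.4 RPM

37.4 RPM


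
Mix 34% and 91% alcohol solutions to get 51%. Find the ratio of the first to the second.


Let x parts of 34% mix with y parts of 91%.
34x + 91y = 51(x + y)
34x + 91y = 51x + 51y
x(34 - 51) = y(51 - 91)
x/y = (91 - 51)/(51 - 34) = 40/17
Simplify: 40:17
= 40:17

40:17


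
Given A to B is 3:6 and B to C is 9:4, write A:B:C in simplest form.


Match B: multiply A:B by 9 → 27:54
Multiply B:C by 6 → 54:24
Combined: 27:54:24
GCD = 3
= 9:18:8

9:18:8


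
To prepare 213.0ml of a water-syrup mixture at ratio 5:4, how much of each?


Total parts = 5 + 4 = 9
water: 213.0 × 5/9 = 118.3ml
syrup: 213.0 × 4/9 = 94.7ml
= 118.3ml and 94.7ml

118.3ml and 94.7ml


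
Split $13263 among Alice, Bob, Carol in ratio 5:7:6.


Total parts = 5 + 7 + 6 = 18
Alice: 13263 × 5/18 = 3684.17
Bob: 13263 × 7/18 = 5157.83
Carol: 13263 × 6/18 = 4421.00
= Alice: $3684.17, Bob: $5157.83, Carol: $4421.00

Alice: $3684.17, Bob: $5157.83, Carol: $4421.00


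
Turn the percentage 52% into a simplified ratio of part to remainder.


52% means 52 parts out of 100; remainder = 48
Part : remainder = 52:48
GCD = 4
= 13:12

13:12


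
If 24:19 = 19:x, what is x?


Cross multiply: 24 × x = 19 × 19
24x = 361
x = 361 / 24
= 15.04

15.04


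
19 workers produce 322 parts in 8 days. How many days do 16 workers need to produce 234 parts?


Days ∝ work / workers, so d₂ = d₁ × (m₁/m₂) × (w₂/w₁)
Workers factor (inverse): 19/16 = 1.1875
Work factor (direct): 234/322 ≈ 0.7267
d₂ = 8 × 19/16 × 234/322 = (8 × 19 × 234) / (16 × 322) = 35568/5152
≈ 6.90 days

6.90 days


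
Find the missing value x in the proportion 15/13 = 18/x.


Cross multiply: 15 × x = 13 × 18
15x = 234
x = 234 / 15
= 15.60

15.60


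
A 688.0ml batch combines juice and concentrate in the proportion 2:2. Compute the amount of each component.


Total parts = 2 + 2 = 4
juice: 688.0 × 2/4 = 344.0ml
concentrate: 688.0 × 2/4 = 344.0ml
= 344.0ml and 344.0ml

344.0ml and 344.0ml


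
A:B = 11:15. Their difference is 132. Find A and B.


Let A = 11k, B = 15k.
15k - 11k = 132
4k = 132 → k = 132/4 = 33
A = 11×33 = 363, B = 15×33 = 495
= A = 363, B = 495

A = 363, B = 495


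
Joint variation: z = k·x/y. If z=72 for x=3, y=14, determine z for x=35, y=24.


z = k·x/y
Solve for k using the known point: k = z·y/x = 72×14/3 = 1008/3 = 336.0000
Now evaluate at x=35, y=24:
z = k × 35 / 24 = (1008 × 35) / (3 × 24) = 35280/72
= 490.0000

490.0000


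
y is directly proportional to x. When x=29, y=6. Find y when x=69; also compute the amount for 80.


Direct proportion: y/x = constant
k = 6/29 ≈ 0.2069
y at x=69: k × 69 = 6 × 69 / 29 = 414/29 ≈ 14.28
y at x=80: k × 80 = 6 × 80 / 29 = 480/29 ≈ 16.55
= 14.28 and 16.55

14.28 and 16.55


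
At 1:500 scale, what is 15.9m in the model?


Model size = real / scale
= 15.9 / 500
= 0.0318 m

0.0318 m


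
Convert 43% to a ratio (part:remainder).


43% means 43 parts out of 100; remainder = 57
Part : remainder = 43:57
GCD = 1
= 43:57

43:57


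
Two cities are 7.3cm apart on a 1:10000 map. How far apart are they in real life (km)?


Real distance = map distance × scale
= 7.3cm × 10000
= 73000 cm = 730.0 m
= 0.730 km

0.730 km


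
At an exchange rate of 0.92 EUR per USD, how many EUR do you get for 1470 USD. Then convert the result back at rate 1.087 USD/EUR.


Amount × rate = 1470 × 0.92 = 1352.40 EUR
Round-trip: 1352.40 × 1.087 = 1470.06 USD
= 1352.40 EUR, then 1470.06 USD

1352.40 EUR, then 1470.06 USD


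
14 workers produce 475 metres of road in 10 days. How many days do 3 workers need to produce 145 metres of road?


Days ∝ work / workers, so d₂ = d₁ × (m₁/m₂) × (w₂/w₁)
Workers factor (inverse): 14/3 ≈ 4.6667
Work factor (direct): 145/475 ≈ 0.3053
d₂ = 10 × 14/3 × 145/475 = (10 × 14 × 145) / (3 × 475) = 20300/1425
≈ 14.25 days

14.25 days


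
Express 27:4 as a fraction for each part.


Total parts = 27 + 4 = 31
First part: 27/31 = 27/31
Second part: 4/31 = 4/31
= 27/31 and 4/31

27/31 and 4/31


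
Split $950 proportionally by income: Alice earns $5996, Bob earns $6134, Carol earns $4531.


Total income = 5996 + 6134 + 4531 = $16661
Alice: $950 × 5996/16661 = $341.89
Bob: $950 × 6134/16661 = $349.76
Carol: $950 × 4531/16661 = $258.35
= Alice: $341.89, Bob: $349.76, Carol: $258.35

Alice: $341.89, Bob: $349.76, Carol: $258.35


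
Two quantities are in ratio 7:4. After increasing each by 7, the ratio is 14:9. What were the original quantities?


Let A = 7k, B = 4k.
(7k + 7) / (4k + 7) = 14/9
Cross-multiply: 9(7k + 7) = 14(4k + 7)
63k + 63 = 56k + 98
63k - 56k = 98 - 63
7k = 35
k = 35/7 = 5
A = 7×5 = 35, B = 4×5 = 20
= A = 35, B = 20

A = 35, B = 20


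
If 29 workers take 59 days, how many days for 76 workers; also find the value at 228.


Inverse proportion: x × y = constant
k = 29 × 59 = 1711
At x=76: k/76 = 22.51
At x=228: k/228 = 7.50
= 22.51 and 7.50

22.51 and 7.50


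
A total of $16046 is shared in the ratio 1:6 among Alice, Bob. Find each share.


Total parts = 1 + 6 = 7
Alice: 16046 × 1/7 = 2292.29
Bob: 16046 × 6/7 = 13753.71
= Alice: $2292.29, Bob: $13753.71

Alice: $2292.29, Bob: $13753.71


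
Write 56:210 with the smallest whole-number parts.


GCD(56, 210) = 14
56/14 : 210/14
= 4:15

4:15


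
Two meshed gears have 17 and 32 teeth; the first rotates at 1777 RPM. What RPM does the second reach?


Gear ratio = 17:32 = 17:32
RPM_B = RPM_A × (teeth_A / teeth_B)
= 1777 × (17/32)
= 944.0 RPM

944.0 RPM


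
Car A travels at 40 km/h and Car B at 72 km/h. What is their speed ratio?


Ratio = 40:72
GCD = 8
Simplified = 5:9
Time ratio (same distance) = 9:5
Speed ratio = 5:9

5:9


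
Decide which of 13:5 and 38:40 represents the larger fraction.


13/5 = 2.6000
38/40 = 0.9500
2.6000 > 0.9500, so 13:5 is greater
= 13:5

13:5


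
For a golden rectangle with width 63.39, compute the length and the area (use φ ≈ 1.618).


φ = (1 + √5) / 2 ≈ 1.618
Length = width × φ = 63.39 × 1.618 = 102.56502
≈ 102.57
Area = width × length = 63.39 × 102.56502 = 6501.5966178 ≈ 6501.60
= Length: 102.57, Area: 6501.60

Length: 102.57, Area: 6501.60


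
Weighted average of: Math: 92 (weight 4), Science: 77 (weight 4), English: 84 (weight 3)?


Numerator = 92×4 + 77×4 + 84×3
= 368 + 308 + 252
= 928
Total weight = 11
Weighted avg = 928/11
= 84.36

84.36


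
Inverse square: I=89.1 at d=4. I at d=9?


I₁d₁² = I₂d₂²
I₂ = I₁ × (d₁/d₂)²
= 89.1 × (4/9)²
= 89.1 × 16/81
= 1425.6/81
= 17.6000

17.6000


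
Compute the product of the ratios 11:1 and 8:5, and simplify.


Compound ratio = (11×8) : (1×5)
= 88:5
GCD = 1
= 88:5

88:5


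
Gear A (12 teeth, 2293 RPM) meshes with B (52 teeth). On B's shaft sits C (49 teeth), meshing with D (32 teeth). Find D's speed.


Stage 1: RPM_B = RPM_A × t_A/t_B = 2293 × 12/52 = 27516/52 ≈ 529.15
B and C share a shaft → RPM_C = RPM_B
Stage 2: RPM_D = RPM_C × t_C/t_D = RPM_A × (t_A×t_C)/(t_B×t_D)
Overall ratio = (12×49)/(52×32) = 588/1664
RPM_D = 2293 × 588/1664 = 1348284/1664
≈ 810.27 RPM

810.27 RPM


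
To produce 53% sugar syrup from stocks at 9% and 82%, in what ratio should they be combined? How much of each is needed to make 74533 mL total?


Let x parts of 9% mix with y parts of 82%.
9x + 82y = 53(x + y)
9x + 82y = 53x + 53y
x(9 - 53) = y(53 - 82)
x/y = (82 - 53)/(53 - 9) = 29/44
Simplify: 29:44
Total parts = 73; one part = 74533/73 = 1021.00 mL
9% solution: 29×1021.00 = 29609.00 mL
82% solution: 44×1021.00 = 44924.00 mL
= ratio 29:44; 29609.00 mL and 44924.00 mL

ratio 29:44; 29609.00 mL and 44924.00 mL


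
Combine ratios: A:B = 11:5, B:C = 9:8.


Match B: multiply A:B by 9 → 99:45
Multiply B:C by 5 → 45:40
Combined: 99:45:40
GCD = 1
= 99:45:40

99:45:40


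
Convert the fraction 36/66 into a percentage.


Percentage = (part / whole) × 100
= (36 / 66) × 100
≈ 54.55%

54.55%


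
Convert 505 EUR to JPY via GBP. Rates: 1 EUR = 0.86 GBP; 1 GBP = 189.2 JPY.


Step 1: 505 EUR × 0.86 = 434.30 GBP
Step 2: 434.30 GBP × 189.2 = 82169.56 JPY
Implied rate EUR→JPY = 0.86 × 189.2 = 162.7120
= 82169.56 JPY

82169.56 JPY


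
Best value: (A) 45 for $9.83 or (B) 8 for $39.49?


Deal A: $9.83/45 = $0.2184/unit
Deal B: $39.49/8 = $4.9363/unit
A is cheaper per unit
= Deal A

Deal A


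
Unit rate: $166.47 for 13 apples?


Unit rate = total / quantity
= 166.47 / 13
= $12.81 per unit

$12.81 per unit


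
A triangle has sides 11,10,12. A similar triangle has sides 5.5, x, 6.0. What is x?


Scale factor = 5.5/11 = 0.5
Missing side = 10 × 0.5
= 5.0

5.0


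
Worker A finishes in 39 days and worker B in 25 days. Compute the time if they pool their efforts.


Rate of A = 1/39 per day
Rate of B = 1/25 per day
Combined rate = 1/39 + 1/25 = 64/975 ≈ 0.0656 per day
Days = 1 / combined rate = 975/64
≈ 15.23 days

15.23 days


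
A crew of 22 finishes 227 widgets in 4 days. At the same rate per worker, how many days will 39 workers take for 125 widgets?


Days ∝ work / workers, so d₂ = d₁ × (m₁/m₂) × (w₂/w₁)
Workers factor (inverse): 22/39 ≈ 0.5641
Work factor (direct): 125/227 ≈ 0.5507
d₂ = 4 × 22/39 × 125/227 = (4 × 22 × 125) / (39 × 227) = 11000/8853
≈ 1.24 days

1.24 days


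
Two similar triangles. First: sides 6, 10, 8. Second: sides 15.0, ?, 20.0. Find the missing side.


Scale factor = 15.0/6 = 2.5
Missing side = 10 × 2.5
= 25.0

25.0


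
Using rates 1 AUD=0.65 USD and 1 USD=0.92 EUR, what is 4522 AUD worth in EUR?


Step 1: 4522 AUD × 0.65 = 2939.30 USD
Step 2: 2939.30 USD × 0.92 = 2704.16 EUR
Implied rate AUD→EUR = 0.65 × 0.92 = 0.5980
= 2704.16 EUR

2704.16 EUR


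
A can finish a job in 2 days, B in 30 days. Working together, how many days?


Rate of A = 1/2 per day
Rate of B = 1/30 per day
Combined rate = 1/2 + 1/30 = 32/60 ≈ 0.5333 per day
Days = 1 / combined rate = 60/32
≈ 1.88 days

1.88 days


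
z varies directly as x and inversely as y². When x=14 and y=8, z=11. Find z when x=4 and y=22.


z = k·x/y²
Solve for k using the known point: k = z·y²/x = 11×64/14 = 704/14 ≈ 50.2857
Now evaluate at x=4, y=22:
z = k × 4 / 484 = (704 × 4) / (14 × 484) = 2816/6776
≈ 0.4156

0.4156


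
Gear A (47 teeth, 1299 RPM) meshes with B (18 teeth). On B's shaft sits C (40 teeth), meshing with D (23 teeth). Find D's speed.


Stage 1: RPM_B = RPM_A × t_A/t_B = 1299 × 47/18 = 61053/18 ≈ 3391.83
B and C share a shaft → RPM_C = RPM_B
Stage 2: RPM_D = RPM_C × t_C/t_D = RPM_A × (t_A×t_C)/(t_B×t_D)
Overall ratio = (47×40)/(18×23) = 1880/414
RPM_D = 1299 × 1880/414 = 2442120/414
≈ 5898.84 RPM

5898.84 RPM


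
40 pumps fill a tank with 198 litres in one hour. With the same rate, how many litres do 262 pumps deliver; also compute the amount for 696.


Direct proportion: y/x = constant
k = 198/40 = 4.9500
y at x=262: k × 262 = 198 × 262 / 40 = 51876/40 = 1296.90
y at x=696: k × 696 = 198 × 696 / 40 = 137808/40 = 3445.20
= 1296.90 and 3445.20

1296.90 and 3445.20


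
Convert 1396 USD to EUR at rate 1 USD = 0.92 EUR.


Amount × rate = 1396 × 0.92
= 1284.32 EUR

1284.32 EUR


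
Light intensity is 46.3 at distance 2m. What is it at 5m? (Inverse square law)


I₁d₁² = I₂d₂²
I₂ = I₁ × (d₁/d₂)²
= 46.3 × (2/5)²
= 46.3 × 4/25
= 185.2/25
= 7.4080

7.4080


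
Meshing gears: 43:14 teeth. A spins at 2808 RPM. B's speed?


Gear ratio = 43:14 = 43:14
RPM_B = RPM_A × (teeth_A / teeth_B)
= 2808 × (43/14)
= 8624.6 RPM

8624.6 RPM


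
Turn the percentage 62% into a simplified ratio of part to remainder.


62% means 62 parts out of 100; remainder = 38
Part : remainder = 62:38
GCD = 2
= 31:19

31:19


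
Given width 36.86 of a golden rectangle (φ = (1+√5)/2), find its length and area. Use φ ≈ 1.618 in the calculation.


φ = (1 + √5) / 2 ≈ 1.618
Length = width × φ = 36.86 × 1.618 = 59.63948
≈ 59.64
Area = width × length = 36.86 × 59.63948 = 2198.3112328 ≈ 2198.31
= Length: 59.64, Area: 2198.31

Length: 59.64, Area: 2198.31


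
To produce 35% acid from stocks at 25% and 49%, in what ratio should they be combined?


Let x parts of 25% mix with y parts of 49%.
25x + 49y = 35(x + y)
25x + 49y = 35x + 35y
x(25 - 35) = y(35 - 49)
x/y = (49 - 35)/(35 - 25) = 14/10
Simplify: 7:5
= 7:5

7:5


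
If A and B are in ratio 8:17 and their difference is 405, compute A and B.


Let A = 8k, B = 17k.
17k - 8k = 405
9k = 405 → k = 405/9 = 45
A = 8×45 = 360, B = 17×45 = 765
= A = 360, B = 765

A = 360, B = 765


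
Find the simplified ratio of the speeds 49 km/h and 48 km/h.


Ratio = 49:48
GCD = 1
Simplified = 49:48
Time ratio (same distance) = 48:49
Speed ratio = 49:48

49:48


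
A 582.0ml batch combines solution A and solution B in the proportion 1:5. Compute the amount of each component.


Total parts = 1 + 5 = 6
solution A: 582.0 × 1/6 = 97.0ml
solution B: 582.0 × 5/6 = 485.0ml
= 97.0ml and 485.0ml

97.0ml and 485.0ml


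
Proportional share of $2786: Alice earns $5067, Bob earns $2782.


Total income = 5067 + 2782 = $7849
Alice: $2786 × 5067/7849 = $1798.53
Bob: $2786 × 2782/7849 = $987.47
= Alice: $1798.53, Bob: $987.47

Alice: $1798.53, Bob: $987.47


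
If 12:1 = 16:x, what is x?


Cross multiply: 12 × x = 1 × 16
12x = 16
x = 16 / 12
= 1.33

1.33


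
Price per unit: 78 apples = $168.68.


Unit rate = total / quantity
= 168.68 / 78
= $2.16 per unit

$2.16 per unit


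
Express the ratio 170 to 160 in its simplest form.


GCD(170, 160) = 10
170/10 : 160/10
= 17:16

17:16


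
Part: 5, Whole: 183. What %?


Percentage = (part / whole) × 100
= (5 / 183) × 100
≈ 2.73%

2.73%


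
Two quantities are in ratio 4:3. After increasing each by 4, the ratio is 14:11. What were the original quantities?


Let A = 4k, B = 3k.
(4k + 4) / (3k + 4) = 14/11
Cross-multiply: 11(4k + 4) = 14(3k + 4)
44k + 44 = 42k + 56
44k - 42k = 56 - 44
2k = 12
k = 12/2 = 6
A = 4×6 = 24, B = 3×6 = 18
= A = 24, B = 18

A = 24, B = 18


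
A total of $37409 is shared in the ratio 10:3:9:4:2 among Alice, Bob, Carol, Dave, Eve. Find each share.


Total parts = 10 + 3 + 9 + 4 + 2 = 28
Alice: 37409 × 10/28 = 13360.36
Bob: 37409 × 3/28 = 4008.11
Carol: 37409 × 9/28 = 12024.32
Dave: 37409 × 4/28 = 5344.14
Eve: 37409 × 2/28 = 2672.07
= Alice: $13360.36, Bob: $4008.11, Carol: $12024.32, Dave: $5344.14, Eve: $2672.07

Alice: $13360.36, Bob: $4008.11, Carol: $12024.32, Dave: $5344.14, Eve: $2672.07


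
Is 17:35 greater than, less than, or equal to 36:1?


17/35 = 0.4857
36/1 = 36.0000
0.4857 < 36.0000, so 17:35 is less
= less than

less than


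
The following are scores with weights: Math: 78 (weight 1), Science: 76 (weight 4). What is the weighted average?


Numerator = 78×1 + 76×4
= 78 + 304
= 382
Total weight = 5
Weighted avg = 382/5
= 76.40

76.40


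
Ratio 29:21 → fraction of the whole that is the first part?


Total parts = 29 + 21 = 50
First part: 29/50 = 29/50
= 29/50

29/50


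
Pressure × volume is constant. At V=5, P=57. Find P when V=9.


Inverse proportion: x × y = constant
k = 5 × 57 = 285
y₂ = k / 9 = 285 / 9
= 31.67

31.67


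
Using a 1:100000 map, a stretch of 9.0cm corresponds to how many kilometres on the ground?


Real distance = map distance × scale
= 9.0cm × 100000
= 900000 cm = 9000.0 m
= 9.000 km

9.000 km


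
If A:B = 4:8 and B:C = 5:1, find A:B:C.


Match B: multiply A:B by 5 → 20:40
Multiply B:C by 8 → 40:8
Combined: 20:40:8
GCD = 4
= 5:10:2

5:10:2


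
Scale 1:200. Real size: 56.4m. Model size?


Model size = real / scale
= 56.4 / 200
= 0.2820 m

0.2820 m


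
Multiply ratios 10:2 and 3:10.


Compound ratio = (10×3) : (2×10)
= 30:20
GCD = 10
= 3:2

3:2


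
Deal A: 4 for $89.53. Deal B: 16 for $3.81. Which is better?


Deal A: $89.53/4 = $22.3825/unit
Deal B: $3.81/16 = $0.2381/unit
B is cheaper per unit
= Deal B

Deal B


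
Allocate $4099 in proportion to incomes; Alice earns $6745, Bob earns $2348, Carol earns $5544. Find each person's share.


Total income = 6745 + 2348 + 5544 = $14637
Alice: $4099 × 6745/14637 = $1888.89
Bob: $4099 × 2348/14637 = $657.54
Carol: $4099 × 5544/14637 = $1552.56
= Alice: $1888.89, Bob: $657.54, Carol: $1552.56

Alice: $1888.89, Bob: $657.54, Carol: $1552.56


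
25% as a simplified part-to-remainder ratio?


25% means 25 parts out of 100; remainder = 75
Part : remainder = 25:75
GCD = 25
= 1:3

1:3


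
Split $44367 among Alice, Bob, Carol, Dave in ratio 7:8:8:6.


Total parts = 7 + 8 + 8 + 6 = 29
Alice: 44367 × 7/29 = 10709.28
Bob: 44367 × 8/29 = 12239.17
Carol: 44367 × 8/29 = 12239.17
Dave: 44367 × 6/29 = 9179.38
= Alice: $10709.28, Bob: $12239.17, Carol: $12239.17, Dave: $9179.38

Alice: $10709.28, Bob: $12239.17, Carol: $12239.17, Dave: $9179.38


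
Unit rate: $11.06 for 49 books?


Unit rate = total / quantity
= 11.06 / 49
= $0.23 per unit

$0.23 per unit


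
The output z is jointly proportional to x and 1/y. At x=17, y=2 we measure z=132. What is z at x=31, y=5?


z = k·x/y
Solve for k using the known point: k = z·y/x = 132×2/17 = 264/17 ≈ 15.5294
Now evaluate at x=31, y=5:
z = k × 31 / 5 = (264 × 31) / (17 × 5) = 8184/85
≈ 96.2824

96.2824


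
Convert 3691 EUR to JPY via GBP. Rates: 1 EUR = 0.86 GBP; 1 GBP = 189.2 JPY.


Step 1: 3691 EUR × 0.86 = 3174.26 GBP
Step 2: 3174.26 GBP × 189.2 = 600569.99 JPY
Implied rate EUR→JPY = 0.86 × 189.2 = 162.7120
= 600569.99 JPY

600569.99 JPY


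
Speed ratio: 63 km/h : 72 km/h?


Ratio = 63:72
GCD = 9
Simplified = 7:8
Time ratio (same distance) = 8:7
Speed ratio = 7:8

7:8


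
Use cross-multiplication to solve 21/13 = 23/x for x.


Cross multiply: 21 × x = 13 × 23
21x = 299
x = 299 / 21
= 14.24

14.24


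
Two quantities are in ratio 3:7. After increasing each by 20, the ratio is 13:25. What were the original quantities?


Let A = 3k, B = 7k.
(3k + 20) / (7k + 20) = 13/25
Cross-multiply: 25(3k + 20) = 13(7k + 20)
75k + 500 = 91k + 260
75k - 91k = 260 - 500
-16k = -240
k = -240/-16 = 15
A = 3×15 = 45, B = 7×15 = 105
= A = 45, B = 105

A = 45, B = 105


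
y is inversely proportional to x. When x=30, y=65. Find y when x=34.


Inverse proportion: x × y = constant
k = 30 × 65 = 1950
y₂ = k / 34 = 1950 / 34
= 57.35

57.35


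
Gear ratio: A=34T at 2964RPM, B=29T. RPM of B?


Gear ratio = 34:29 = 34:29
RPM_B = RPM_A × (teeth_A / teeth_B)
= 2964 × (34/29)
= 3475.0 RPM

3475.0 RPM


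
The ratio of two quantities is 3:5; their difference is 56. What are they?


Let A = 3k, B = 5k.
5k - 3k = 56
2k = 56 → k = 56/2 = 28
A = 3×28 = 84, B = 5×28 = 140
= A = 84, B = 140

A = 84, B = 140


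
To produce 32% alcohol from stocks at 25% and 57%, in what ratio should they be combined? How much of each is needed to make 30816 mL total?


Let x parts of 25% mix with y parts of 57%.
25x + 57y = 32(x + y)
25x + 57y = 32x + 32y
x(25 - 32) = y(32 - 57)
x/y = (57 - 32)/(32 - 25) = 25/7
Simplify: 25:7
Total parts = 32; one part = 30816/32 = 963.00 mL
25% solution: 25×963.00 = 24075.00 mL
57% solution: 7×963.00 = 6741.00 mL
= ratio 25:7; 24075.00 mL and 6741.00 mL

ratio 25:7; 24075.00 mL and 6741.00 mL


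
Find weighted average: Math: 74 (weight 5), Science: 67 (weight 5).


Numerator = 74×5 + 67×5
= 370 + 335
= 705
Total weight = 10
Weighted avg = 705/10
= 70.50

70.50


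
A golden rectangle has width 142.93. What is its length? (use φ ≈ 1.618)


φ = (1 + √5) / 2 ≈ 1.618
Length = width × φ = 142.93 × 1.618 = 231.26074
≈ 231.26

231.26


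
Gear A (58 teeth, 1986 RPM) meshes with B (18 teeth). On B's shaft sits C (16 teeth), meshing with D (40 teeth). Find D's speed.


Stage 1: RPM_B = RPM_A × t_A/t_B = 1986 × 58/18 = 115188/18 ≈ 6399.33
B and C share a shaft → RPM_C = RPM_B
Stage 2: RPM_D = RPM_C × t_C/t_D = RPM_A × (t_A×t_C)/(t_B×t_D)
Overall ratio = (58×16)/(18×40) = 928/720
RPM_D = 1986 × 928/720 = 1843008/720
≈ 2559.73 RPM

2559.73 RPM


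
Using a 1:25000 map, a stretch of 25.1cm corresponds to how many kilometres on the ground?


Real distance = map distance × scale
= 25.1cm × 25000
= 627500 cm = 6275.0 m
= 6.275 km

6.275 km


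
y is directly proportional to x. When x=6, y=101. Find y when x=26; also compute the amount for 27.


Direct proportion: y/x = constant
k = 101/6 ≈ 16.8333
y at x=26: k × 26 = 101 × 26 / 6 = 2626/6 ≈ 437.67
y at x=27: k × 27 = 101 × 27 / 6 = 2727/6 = 454.50
= 437.67 and 454.50

437.67 and 454.50


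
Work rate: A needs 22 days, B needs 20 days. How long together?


Rate of A = 1/22 per day
Rate of B = 1/20 per day
Combined rate = 1/22 + 1/20 = 42/440 ≈ 0.0955 per day
Days = 1 / combined rate = 440/42
≈ 10.48 days

10.48 days


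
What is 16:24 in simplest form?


GCD(16, 24) = 8
16/8 : 24/8
= 2:3

2:3


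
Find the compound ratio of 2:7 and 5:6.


Compound ratio = (2×5) : (7×6)
= 10:42
GCD = 2
= 5:21

5:21


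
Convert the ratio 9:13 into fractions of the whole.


Total parts = 9 + 13 = 22
First part: 9/22 = 9/22
Second part: 13/22 = 13/22
= 9/22 and 13/22

9/22 and 13/22


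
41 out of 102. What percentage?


Percentage = (part / whole) × 100
= (41 / 102) × 100
≈ 40.20%

40.20%


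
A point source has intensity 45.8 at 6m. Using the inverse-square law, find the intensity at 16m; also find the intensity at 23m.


I₁d₁² = I₂d₂²
I at 16m = 45.8 × (6/16)² = 45.8 × 36/256 = 1648.8/256 ≈ 6.4406
I at 23m = 45.8 × (6/23)² = 45.8 × 36/529 = 1648.8/529 ≈ 3.1168
= 6.4406 and 3.1168

6.4406 and 3.1168


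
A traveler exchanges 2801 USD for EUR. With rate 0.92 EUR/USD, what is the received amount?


Amount × rate = 2801 × 0.92
= 2576.92 EUR

2576.92 EUR


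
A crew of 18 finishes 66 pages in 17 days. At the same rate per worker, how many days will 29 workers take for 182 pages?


Days ∝ work / workers, so d₂ = d₁ × (m₁/m₂) × (w₂/w₁)
Workers factor (inverse): 18/29 ≈ 0.6207
Work factor (direct): 182/66 ≈ 2.7576
d₂ = 17 × 18/29 × 182/66 = (17 × 18 × 182) / (29 × 66) = 55692/1914
≈ 29.10 days

29.10 days


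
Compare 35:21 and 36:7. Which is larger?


35/21 = 1.6667
36/7 = 5.1429
1.6667 < 5.1429, so 35:21 is less
= 36:7

36:7


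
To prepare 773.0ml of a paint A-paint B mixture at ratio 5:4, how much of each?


Total parts = 5 + 4 = 9
paint A: 773.0 × 5/9 = 429.4ml
paint B: 773.0 × 4/9 = 343.6ml
= 429.4ml and 343.6ml

429.4ml and 343.6ml


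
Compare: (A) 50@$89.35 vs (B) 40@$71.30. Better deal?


Deal A: $89.35/50 = $1.7870/unit
Deal B: $71.30/40 = $1.7825/unit
B is cheaper per unit
= Deal B

Deal B


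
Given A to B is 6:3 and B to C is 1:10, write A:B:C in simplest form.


Match B: multiply A:B by 1 → 6:3
Multiply B:C by 3 → 3:30
Combined: 6:3:30
GCD = 3
= 2:1:10

2:1:10


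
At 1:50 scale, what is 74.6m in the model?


Model size = real / scale
= 74.6 / 50
= 1.4920 m

1.4920 m


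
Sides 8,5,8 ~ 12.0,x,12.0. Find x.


Scale factor = 12.0/8 = 1.5
Missing side = 5 × 1.5
= 7.5

7.5


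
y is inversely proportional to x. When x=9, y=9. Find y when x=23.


Inverse proportion: x × y = constant
k = 9 × 9 = 81
y₂ = k / 23 = 81 / 23
= 3.52

3.52


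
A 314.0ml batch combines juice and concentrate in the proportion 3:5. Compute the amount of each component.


Total parts = 3 + 5 = 8
juice: 314.0 × 3/8 = 117.8ml
concentrate: 314.0 × 5/8 = 196.3ml
= 117.8ml and 196.3ml

117.8ml and 196.3ml


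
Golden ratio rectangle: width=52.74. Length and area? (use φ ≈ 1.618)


φ = (1 + √5) / 2 ≈ 1.618
Length = width × φ = 52.74 × 1.618 = 85.33332
≈ 85.33
Area = width × length = 52.74 × 85.33332 = 4500.4792968 ≈ 4500.48
= Length: 85.33, Area: 4500.48

Length: 85.33, Area: 4500.48


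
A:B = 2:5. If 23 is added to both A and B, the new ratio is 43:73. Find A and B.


Let A = 2k, B = 5k.
(2k + 23) / (5k + 23) = 43/73
Cross-multiply: 73(2k + 23) = 43(5k + 23)
146k + 1679 = 215k + 989
146k - 215k = 989 - 1679
-69k = -690
k = -690/-69 = 10
A = 2×10 = 20, B = 5×10 = 50
= A = 20, B = 50

A = 20, B = 50
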